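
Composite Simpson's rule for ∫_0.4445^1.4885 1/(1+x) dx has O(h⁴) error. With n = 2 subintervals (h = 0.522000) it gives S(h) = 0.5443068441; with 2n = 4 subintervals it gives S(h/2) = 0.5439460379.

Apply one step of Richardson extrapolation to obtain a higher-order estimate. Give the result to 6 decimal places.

0.543922

Order 4 gives 2^r = 16 and 2^r − 1 = 15.
Top: 16(0.5439460379) − (0.5443068441) = 8.1588297623
8.1588297623 ÷ 15 = 0.5439219842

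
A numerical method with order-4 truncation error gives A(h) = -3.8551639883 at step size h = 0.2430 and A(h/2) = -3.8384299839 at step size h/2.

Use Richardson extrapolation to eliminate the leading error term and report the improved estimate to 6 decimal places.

Method order is 4; weight 2^4 = 16.
2^4*A(h/2) = -61.4148797424; minus A(h) gives -57.5597157541.
Divide by 2^4 − 1 = 15.
Extrapolated: (-57.5597157541) / 15 = -3.8373143836
Shift from A(h/2): +0.0011156003.

-3.837314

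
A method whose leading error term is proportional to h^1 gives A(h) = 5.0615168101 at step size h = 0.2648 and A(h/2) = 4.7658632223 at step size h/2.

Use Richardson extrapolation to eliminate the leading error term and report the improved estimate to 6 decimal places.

r = 1: numerator weight 2, denominator 1.
2×4.7658632223 = 9.5317264446; subtract 5.0615168101 → 4.4702096345
Denominator 2 − 1 = 1.
Extrapolated: 4.4702096345 / 1 = 4.4702096345
Gap between inputs: 2.957e-01; correction applied: −0.2956535878.

4.470210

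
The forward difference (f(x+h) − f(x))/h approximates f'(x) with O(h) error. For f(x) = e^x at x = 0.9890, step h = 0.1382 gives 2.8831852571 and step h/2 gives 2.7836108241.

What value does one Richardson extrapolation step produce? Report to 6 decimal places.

r = 1: numerator weight 2, denominator 1.
2*2.7836108241 = 5.5672216482; 5.5672216482 − 2.8831852571 = 2.6840363911
2.6840363911 ÷ 1 = 2.6840363911
Correction |R − A(h/2)| = 9.957e-02; gap |A(h/2) − A(h)| = 9.957e-02.

2.684036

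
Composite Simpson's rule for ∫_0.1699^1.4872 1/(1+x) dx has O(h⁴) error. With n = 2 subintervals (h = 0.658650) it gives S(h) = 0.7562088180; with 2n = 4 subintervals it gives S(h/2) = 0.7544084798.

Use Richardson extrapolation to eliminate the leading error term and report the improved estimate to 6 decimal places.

0.754288

r = 4, so 2^r = 16.
16·0.7544084798 − 0.7562088180 = 11.3143268588
Divide by 2^4 − 1 = 15.
Extrapolated: 11.3143268588 / 15 = 0.7542884573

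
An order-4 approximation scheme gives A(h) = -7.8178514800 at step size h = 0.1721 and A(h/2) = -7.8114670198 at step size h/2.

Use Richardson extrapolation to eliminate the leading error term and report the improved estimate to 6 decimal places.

Error is O(h^4); halving h shrinks it by 2^4 = 16.
Top: 16(-7.8114670198) − (-7.8178514800) = -117.1656208368
Denominator 16 − 1 = 15.
R = (-117.1656208368)/15 = -7.8110413891

-7.811041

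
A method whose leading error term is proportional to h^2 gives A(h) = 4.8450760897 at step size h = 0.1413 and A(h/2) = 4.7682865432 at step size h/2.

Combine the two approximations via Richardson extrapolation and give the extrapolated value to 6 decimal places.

4.742690

Method order is 2; weight 2^2 = 4.
2^2 × A(h/2) = 19.0731461728; minus A(h) gives 14.2280700831.
Denominator 4 − 1 = 3.
So the Richardson estimate is 4.7426900277.
Gap between inputs: 7.679e-02; correction applied: −0.0255965155.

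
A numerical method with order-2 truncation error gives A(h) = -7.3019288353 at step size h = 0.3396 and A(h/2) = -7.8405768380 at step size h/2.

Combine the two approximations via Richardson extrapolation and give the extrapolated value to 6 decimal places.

-8.020126

r = 2: numerator weight 4, denominator 3.
Numerator 4×A(h/2) − A(h) = 4×(-7.8405768380) − (-7.3019288353) = -24.0603785167
Extrapolated: (-24.0603785167) / 3 = -8.0201261722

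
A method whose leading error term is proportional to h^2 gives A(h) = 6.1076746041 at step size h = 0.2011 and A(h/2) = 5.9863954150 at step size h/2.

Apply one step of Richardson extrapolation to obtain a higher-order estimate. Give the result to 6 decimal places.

Error is O(h^2); halving h shrinks it by 2^2 = 4.
Top: 4(5.9863954150) − (6.1076746041) = 17.8379070559
R = 17.8379070559/3 = 5.9459690186
Shift from A(h/2): −0.0404263964.

5.945969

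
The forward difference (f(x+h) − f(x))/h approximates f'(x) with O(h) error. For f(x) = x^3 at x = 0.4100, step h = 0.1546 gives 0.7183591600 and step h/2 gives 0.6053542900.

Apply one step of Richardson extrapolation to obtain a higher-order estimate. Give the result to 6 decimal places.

0.492349

Order 1 gives 2^r = 2 and 2^r − 1 = 1.
Weighted: 1.2107085800 − 0.7183591600 = 0.4923494200
Divide by 2^1 − 1 = 1.
So the Richardson estimate is 0.4923494200.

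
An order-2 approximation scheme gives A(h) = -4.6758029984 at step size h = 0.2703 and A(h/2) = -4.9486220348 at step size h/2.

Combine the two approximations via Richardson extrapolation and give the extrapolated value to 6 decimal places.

The method has order 2: 2^2 = 4.
4·(-4.9486220348) − (-4.6758029984) = -15.1186851408
Extrapolated: (-15.1186851408) / 3 = -5.0395617136

-5.039562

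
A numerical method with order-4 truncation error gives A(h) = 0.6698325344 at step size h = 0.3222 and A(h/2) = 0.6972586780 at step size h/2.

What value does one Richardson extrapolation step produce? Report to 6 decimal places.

0.699087

r = 4, so 2^r = 16.
Difference of the inputs: 0.6972586780 − 0.6698325344 = 0.0274261436
Correction (A(h/2) − A(h))/(16 − 1) = 0.0274261436/15 = 0.0018284096
R = A(h/2) + (A(h/2) − A(h))/15 = 0.6972586780 + 0.0018284096 = 0.6990870876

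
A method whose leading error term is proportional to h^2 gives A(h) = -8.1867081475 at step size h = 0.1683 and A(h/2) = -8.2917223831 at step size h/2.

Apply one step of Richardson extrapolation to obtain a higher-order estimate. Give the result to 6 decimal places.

-8.326727

Leading term ∝ h^2; use weight 4 = 2^2.
2^2*A(h/2) = -33.1668895324; minus A(h) gives -24.9801813849.
Divide by 2^2 − 1 = 3.
Extrapolated: (-24.9801813849) / 3 = -8.3267271283
Gap between inputs: 1.050e-01; correction applied: −0.0350047452.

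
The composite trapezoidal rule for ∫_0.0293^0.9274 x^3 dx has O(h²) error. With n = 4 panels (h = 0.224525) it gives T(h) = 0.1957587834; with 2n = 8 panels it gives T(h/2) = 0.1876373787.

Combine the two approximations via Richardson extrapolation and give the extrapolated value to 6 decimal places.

The method has order 2: 2^2 = 4.
4 × 0.1876373787 = 0.7505495148; subtract 0.1957587834 → 0.5547907314
Divide by 2^2 − 1 = 3.
Extrapolated: 0.5547907314 / 3 = 0.1849302438

0.184930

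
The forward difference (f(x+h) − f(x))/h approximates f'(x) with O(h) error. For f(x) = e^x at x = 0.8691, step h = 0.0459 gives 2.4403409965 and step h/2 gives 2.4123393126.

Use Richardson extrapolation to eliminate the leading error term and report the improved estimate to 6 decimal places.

Leading term ∝ h^1; use weight 2 = 2^1.
Top: 2(2.4123393126) − (2.4403409965) = 2.3843376287
2.3843376287 ÷ 1 = 2.3843376287

2.384338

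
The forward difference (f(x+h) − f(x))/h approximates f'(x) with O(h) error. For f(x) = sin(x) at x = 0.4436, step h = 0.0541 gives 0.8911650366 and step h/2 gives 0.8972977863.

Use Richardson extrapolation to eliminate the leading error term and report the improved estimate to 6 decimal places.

With r = 1 the leading error scales as h^1, so the weight is 2^1 = 2.
Top: 2(0.8972977863) − (0.8911650366) = 0.9034305360
0.9034305360 ÷ 1 = 0.9034305360
Correction |R − A(h/2)| = 6.133e-03; gap |A(h/2) − A(h)| = 6.133e-03.

0.903431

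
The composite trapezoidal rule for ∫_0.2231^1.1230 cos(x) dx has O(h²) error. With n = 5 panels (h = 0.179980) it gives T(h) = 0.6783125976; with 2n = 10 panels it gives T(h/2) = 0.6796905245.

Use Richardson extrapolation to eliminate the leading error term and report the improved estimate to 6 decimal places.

0.680150

Method order is 2; weight 2^2 = 4.
Top: 4(0.6796905245) − (0.6783125976) = 2.0404495004
Denominator 4 − 1 = 3.
So the Richardson estimate is 0.6801498335.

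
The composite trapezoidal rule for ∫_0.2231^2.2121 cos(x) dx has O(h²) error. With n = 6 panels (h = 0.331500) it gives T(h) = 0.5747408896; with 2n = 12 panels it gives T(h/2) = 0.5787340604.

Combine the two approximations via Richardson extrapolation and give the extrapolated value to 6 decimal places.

Method order is 2; weight 2^2 = 4.
4*0.5787340604 = 2.3149362416; 2.3149362416 − 0.5747408896 = 1.7401953520
Divide by 2^2 − 1 = 3.
1.7401953520 ÷ 3 = 0.5800651173
Shift from A(h/2): +0.0013310569.

0.580065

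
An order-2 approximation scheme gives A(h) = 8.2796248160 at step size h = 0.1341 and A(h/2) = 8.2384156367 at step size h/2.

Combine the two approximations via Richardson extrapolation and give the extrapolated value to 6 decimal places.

The method has order 2: 2^2 = 4.
4×8.2384156367 = 32.9536625468; 32.9536625468 − 8.2796248160 = 24.6740377308
Denominator 4 − 1 = 3.
So the Richardson estimate is 8.2246792436.

8.224679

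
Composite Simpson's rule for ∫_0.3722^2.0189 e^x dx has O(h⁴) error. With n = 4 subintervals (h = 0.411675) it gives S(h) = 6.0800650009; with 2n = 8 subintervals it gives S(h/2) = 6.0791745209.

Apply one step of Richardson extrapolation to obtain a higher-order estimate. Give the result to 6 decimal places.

6.079115

r = 4: numerator weight 16, denominator 15.
A(h/2) − A(h) = 6.0791745209 − 6.0800650009 = -0.0008904800
Divide by 2^4 − 1 = 15: (-0.0008904800)/15 = -0.0000593653
R = A(h/2) + (A(h/2) − A(h))/15 = 6.0791745209 − 0.0000593653 = 6.0791151556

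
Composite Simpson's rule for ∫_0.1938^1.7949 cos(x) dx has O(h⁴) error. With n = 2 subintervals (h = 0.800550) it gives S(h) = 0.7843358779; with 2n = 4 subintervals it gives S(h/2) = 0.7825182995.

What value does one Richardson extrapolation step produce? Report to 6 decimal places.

0.782397

With r = 4 the leading error scales as h^4, so the weight is 2^4 = 16.
Numerator 16 × A(h/2) − A(h) = 16 × 0.7825182995 − 0.7843358779 = 11.7359569141
Divide by 2^4 − 1 = 15.
(16 × 0.7825182995 − 0.7843358779)/(16 − 1) = 0.7823971276
Shift from A(h/2): −0.0001211719.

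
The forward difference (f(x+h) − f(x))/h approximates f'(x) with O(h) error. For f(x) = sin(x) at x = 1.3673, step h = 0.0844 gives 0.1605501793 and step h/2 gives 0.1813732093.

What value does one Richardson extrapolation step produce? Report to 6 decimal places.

0.202196

r = 1: numerator weight 2, denominator 1.
Top: 2(0.1813732093) − (0.1605501793) = 0.2021962393
Divide by 2^1 − 1 = 1.
So the Richardson estimate is 0.2021962393.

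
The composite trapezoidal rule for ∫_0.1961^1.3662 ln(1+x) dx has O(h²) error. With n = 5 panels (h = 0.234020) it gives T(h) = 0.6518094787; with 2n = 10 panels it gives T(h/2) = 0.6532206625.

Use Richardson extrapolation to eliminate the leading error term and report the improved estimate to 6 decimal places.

Method order is 2; weight 2^2 = 4.
4·0.6532206625 − 0.6518094787 = 1.9610731713
Denominator 4 − 1 = 3.
(4·0.6532206625 − 0.6518094787)/(4 − 1) = 0.6536910571
Correction |R − A(h/2)| = 4.704e-04; gap |A(h/2) − A(h)| = 1.411e-03.

0.653691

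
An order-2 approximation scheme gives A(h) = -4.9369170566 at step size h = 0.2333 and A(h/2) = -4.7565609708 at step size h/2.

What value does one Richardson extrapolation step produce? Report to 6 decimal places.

-4.696442

With r = 2 the leading error scales as h^2, so the weight is 2^2 = 4.
Weighted: (-19.0262438832) − (-4.9369170566) = -14.0893268266
(-14.0893268266) ÷ 3 = -4.6964422755
Correction |R − A(h/2)| = 6.012e-02; gap |A(h/2) − A(h)| = 1.804e-01.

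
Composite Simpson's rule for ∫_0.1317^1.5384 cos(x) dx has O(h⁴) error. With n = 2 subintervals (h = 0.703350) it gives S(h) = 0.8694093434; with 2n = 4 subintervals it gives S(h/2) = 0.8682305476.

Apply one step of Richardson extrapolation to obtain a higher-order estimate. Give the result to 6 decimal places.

The method has order 4: 2^4 = 16.
2^4 × A(h/2) = 13.8916887616; minus A(h) gives 13.0222794182.
Extrapolated: 13.0222794182 / 15 = 0.8681519612
Shift from A(h/2): −0.0000785864.

0.868152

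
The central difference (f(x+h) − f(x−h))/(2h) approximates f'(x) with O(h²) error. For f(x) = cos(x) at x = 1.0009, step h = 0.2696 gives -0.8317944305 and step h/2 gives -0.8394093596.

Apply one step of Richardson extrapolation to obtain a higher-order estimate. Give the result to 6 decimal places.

The method has order 2: 2^2 = 4.
4*(-0.8394093596) = -3.3576374384; subtract (-0.8317944305) → -2.5258430079
Denominator 4 − 1 = 3.
R = (-2.5258430079)/3 = -0.8419476693
Shift from A(h/2): −0.0025383097.

-0.841948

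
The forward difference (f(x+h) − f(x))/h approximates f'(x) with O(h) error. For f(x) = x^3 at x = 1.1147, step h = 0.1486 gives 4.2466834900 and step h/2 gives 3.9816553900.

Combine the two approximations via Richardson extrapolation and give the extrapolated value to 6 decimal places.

3.716627

Method order is 1; weight 2^1 = 2.
Numerator 2 × A(h/2) − A(h) = 2 × 3.9816553900 − 4.2466834900 = 3.7166272900
Divide by 2^1 − 1 = 1.
Extrapolated: 3.7166272900 / 1 = 3.7166272900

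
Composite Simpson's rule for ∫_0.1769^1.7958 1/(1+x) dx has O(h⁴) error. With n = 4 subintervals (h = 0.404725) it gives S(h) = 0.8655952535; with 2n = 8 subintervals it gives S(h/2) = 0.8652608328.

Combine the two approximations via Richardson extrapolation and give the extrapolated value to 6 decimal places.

Method order is 4; weight 2^4 = 16.
16×0.8652608328 − 0.8655952535 = 12.9785780713
R = 12.9785780713/15 = 0.8652385381

0.865239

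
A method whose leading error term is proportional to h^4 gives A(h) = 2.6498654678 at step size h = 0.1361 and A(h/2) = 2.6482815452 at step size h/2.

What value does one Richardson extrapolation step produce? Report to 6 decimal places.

2.648176

Error is O(h^4); halving h shrinks it by 2^4 = 16.
Weighted: 42.3725047232 − 2.6498654678 = 39.7226392554
Divide by 2^4 − 1 = 15.
(16×2.6482815452 − 2.6498654678)/(16 − 1) = 2.6481759504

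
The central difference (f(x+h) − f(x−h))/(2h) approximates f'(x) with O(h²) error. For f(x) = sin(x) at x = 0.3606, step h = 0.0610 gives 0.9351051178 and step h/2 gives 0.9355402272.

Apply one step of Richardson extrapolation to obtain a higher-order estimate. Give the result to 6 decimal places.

0.935685

Error is O(h^2); halving h shrinks it by 2^2 = 4.
4*0.9355402272 = 3.7421609088; subtract 0.9351051178 → 2.8070557910
Divide by 2^2 − 1 = 3.
R = 2.8070557910/3 = 0.9356852637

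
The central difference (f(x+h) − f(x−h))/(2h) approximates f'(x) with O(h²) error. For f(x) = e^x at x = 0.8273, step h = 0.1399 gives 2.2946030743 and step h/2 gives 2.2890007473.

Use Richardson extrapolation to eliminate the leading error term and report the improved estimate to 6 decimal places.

2.287133

With r = 2 the leading error scales as h^2, so the weight is 2^2 = 4.
Top: 4(2.2890007473) − (2.2946030743) = 6.8613999149
6.8613999149 ÷ 3 = 2.2871333050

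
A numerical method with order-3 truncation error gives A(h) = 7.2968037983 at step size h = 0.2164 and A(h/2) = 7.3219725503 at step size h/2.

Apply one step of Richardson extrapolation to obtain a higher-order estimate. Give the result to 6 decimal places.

Order 3 gives 2^r = 8 and 2^r − 1 = 7.
Top: 8(7.3219725503) − (7.2968037983) = 51.2789766041
R = 51.2789766041/7 = 7.3255680863

7.325568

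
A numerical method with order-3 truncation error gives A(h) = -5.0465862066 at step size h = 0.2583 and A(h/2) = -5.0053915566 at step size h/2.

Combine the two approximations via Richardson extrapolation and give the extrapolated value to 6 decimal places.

r = 3: numerator weight 8, denominator 7.
8 × (-5.0053915566) − (-5.0465862066) = -34.9965462462
Denominator 8 − 1 = 7.
(8 × (-5.0053915566) − (-5.0465862066))/(8 − 1) = -4.9995066066

-4.999507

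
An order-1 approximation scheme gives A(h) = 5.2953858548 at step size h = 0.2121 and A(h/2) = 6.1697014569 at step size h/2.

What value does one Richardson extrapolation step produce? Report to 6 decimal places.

7.044017

Order 1 gives 2^r = 2 and 2^r − 1 = 1.
2·6.1697014569 = 12.3394029138; subtract 5.2953858548 → 7.0440170590
Extrapolated: 7.0440170590 / 1 = 7.0440170590
Correction |R − A(h/2)| = 8.743e-01; gap |A(h/2) − A(h)| = 8.743e-01.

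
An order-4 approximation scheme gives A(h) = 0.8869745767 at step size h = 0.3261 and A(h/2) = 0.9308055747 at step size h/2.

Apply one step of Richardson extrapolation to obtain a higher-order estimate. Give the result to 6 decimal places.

The method has order 4: 2^4 = 16.
Top: 16(0.9308055747) − (0.8869745767) = 14.0059146185
Extrapolated: 14.0059146185 / 15 = 0.9337276412

0.933728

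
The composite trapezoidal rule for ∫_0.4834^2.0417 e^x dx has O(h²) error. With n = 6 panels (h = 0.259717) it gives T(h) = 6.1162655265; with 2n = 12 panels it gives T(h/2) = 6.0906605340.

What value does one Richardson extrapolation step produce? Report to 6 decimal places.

Order 2 gives 2^r = 4 and 2^r − 1 = 3.
4·6.0906605340 = 24.3626421360; subtract 6.1162655265 → 18.2463766095
Divide by 2^2 − 1 = 3.
Result: 6.0821255365

6.082126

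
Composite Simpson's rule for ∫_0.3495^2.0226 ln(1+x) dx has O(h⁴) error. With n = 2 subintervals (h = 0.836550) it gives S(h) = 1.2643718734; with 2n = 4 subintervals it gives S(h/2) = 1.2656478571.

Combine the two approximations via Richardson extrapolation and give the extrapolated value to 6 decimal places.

r = 4, so 2^r = 16.
Top: 16(1.2656478571) − (1.2643718734) = 18.9859938402
Extrapolated: 18.9859938402 / 15 = 1.2657329227

1.265733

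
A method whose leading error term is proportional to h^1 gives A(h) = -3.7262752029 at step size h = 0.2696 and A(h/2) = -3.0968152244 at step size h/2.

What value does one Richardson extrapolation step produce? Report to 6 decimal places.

r = 1, so 2^r = 2.
Numerator 2·A(h/2) − A(h) = 2·(-3.0968152244) − (-3.7262752029) = -2.4673552459
Divide by 2^1 − 1 = 1.
R = (-2.4673552459)/1 = -2.4673552459
Shift from A(h/2): +0.6294599785.

-2.467355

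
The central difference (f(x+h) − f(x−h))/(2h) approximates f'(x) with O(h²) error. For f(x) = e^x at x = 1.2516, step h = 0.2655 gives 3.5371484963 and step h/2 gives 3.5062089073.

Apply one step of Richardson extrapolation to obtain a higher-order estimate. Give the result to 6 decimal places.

Method order is 2; weight 2^2 = 4.
4*3.5062089073 = 14.0248356292; 14.0248356292 − 3.5371484963 = 10.4876871329
Divide by 2^2 − 1 = 3.
(4*3.5062089073 − 3.5371484963)/(4 − 1) = 3.4958957110
Correction |R − A(h/2)| = 1.031e-02; gap |A(h/2) − A(h)| = 3.094e-02.

3.495896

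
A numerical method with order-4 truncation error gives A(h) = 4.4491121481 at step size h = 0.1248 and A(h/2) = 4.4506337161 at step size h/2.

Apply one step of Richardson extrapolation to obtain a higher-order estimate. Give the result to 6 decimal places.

4.450735

r = 4, so 2^r = 16.
Top: 16(4.4506337161) − (4.4491121481) = 66.7610273095
Denominator 16 − 1 = 15.
(16·4.4506337161 − 4.4491121481)/(16 − 1) = 4.4507351540
Shift from A(h/2): +0.0001014379.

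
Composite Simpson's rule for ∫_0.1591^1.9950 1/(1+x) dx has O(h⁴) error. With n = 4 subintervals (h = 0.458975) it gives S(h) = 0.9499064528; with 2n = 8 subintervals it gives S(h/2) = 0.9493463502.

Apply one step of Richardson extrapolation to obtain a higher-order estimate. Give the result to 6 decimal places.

Leading term ∝ h^4; use weight 16 = 2^4.
16 × 0.9493463502 − 0.9499064528 = 14.2396351504
Denominator 16 − 1 = 15.
R = 14.2396351504/15 = 0.9493090100

0.949309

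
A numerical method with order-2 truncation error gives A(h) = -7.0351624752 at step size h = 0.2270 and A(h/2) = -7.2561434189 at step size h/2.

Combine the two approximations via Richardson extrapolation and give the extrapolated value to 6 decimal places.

With r = 2 the leading error scales as h^2, so the weight is 2^2 = 4.
4·(-7.2561434189) = -29.0245736756; subtract (-7.0351624752) → -21.9894112004
(-21.9894112004) ÷ 3 = -7.3298037335

-7.329804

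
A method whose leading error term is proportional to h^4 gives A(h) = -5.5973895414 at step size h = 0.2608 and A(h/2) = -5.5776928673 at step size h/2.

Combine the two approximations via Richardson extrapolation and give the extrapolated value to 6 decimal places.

-5.576380

With r = 4 the leading error scales as h^4, so the weight is 2^4 = 16.
16·(-5.5776928673) = -89.2430858768; (-89.2430858768) − (-5.5973895414) = -83.6456963354
Denominator 16 − 1 = 15.
Result: -5.5763797557
Shift from A(h/2): +0.0013131116.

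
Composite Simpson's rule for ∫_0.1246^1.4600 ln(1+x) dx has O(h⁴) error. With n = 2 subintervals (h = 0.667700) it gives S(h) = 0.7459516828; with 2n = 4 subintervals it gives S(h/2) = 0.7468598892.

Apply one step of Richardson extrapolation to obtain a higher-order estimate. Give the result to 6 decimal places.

0.746920

The method has order 4: 2^4 = 16.
16*0.7468598892 = 11.9497582272; subtract 0.7459516828 → 11.2038065444
11.2038065444 ÷ 15 = 0.7469204363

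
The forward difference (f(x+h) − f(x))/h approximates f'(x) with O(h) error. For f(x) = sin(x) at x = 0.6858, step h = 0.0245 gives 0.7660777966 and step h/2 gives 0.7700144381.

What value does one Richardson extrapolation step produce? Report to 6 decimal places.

With r = 1 the leading error scales as h^1, so the weight is 2^1 = 2.
Numerator 2 × A(h/2) − A(h) = 2 × 0.7700144381 − 0.7660777966 = 0.7739510796
Divide by 2^1 − 1 = 1.
So the Richardson estimate is 0.7739510796.
Correction |R − A(h/2)| = 3.937e-03; gap |A(h/2) − A(h)| = 3.937e-03.

0.773951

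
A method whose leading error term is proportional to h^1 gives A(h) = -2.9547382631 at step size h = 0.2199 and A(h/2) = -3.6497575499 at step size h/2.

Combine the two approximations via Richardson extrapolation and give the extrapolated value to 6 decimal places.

The method has order 1: 2^1 = 2.
A(h/2) − A(h) = -3.6497575499 − (-2.9547382631) = -0.6950192868
Divide by 2^1 − 1 = 1: (-0.6950192868)/1 = -0.6950192868
R = -3.6497575499 − 0.6950192868 = -4.3447768367

-4.344777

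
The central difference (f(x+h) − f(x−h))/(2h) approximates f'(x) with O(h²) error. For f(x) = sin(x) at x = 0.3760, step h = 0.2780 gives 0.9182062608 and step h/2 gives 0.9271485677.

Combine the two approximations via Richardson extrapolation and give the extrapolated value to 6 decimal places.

Error is O(h^2); halving h shrinks it by 2^2 = 4.
4·0.9271485677 − 0.9182062608 = 2.7903880100
2.7903880100 ÷ 3 = 0.9301293367
Correction |R − A(h/2)| = 2.981e-03; gap |A(h/2) − A(h)| = 8.942e-03.

0.930129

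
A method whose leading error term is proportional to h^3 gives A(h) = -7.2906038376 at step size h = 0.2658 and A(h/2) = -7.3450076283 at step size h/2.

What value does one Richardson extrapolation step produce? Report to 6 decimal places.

-7.352780

Leading term ∝ h^3; use weight 8 = 2^3.
8*(-7.3450076283) = -58.7600610264; (-58.7600610264) − (-7.2906038376) = -51.4694571888
(8*(-7.3450076283) − (-7.2906038376))/(8 − 1) = -7.3527795984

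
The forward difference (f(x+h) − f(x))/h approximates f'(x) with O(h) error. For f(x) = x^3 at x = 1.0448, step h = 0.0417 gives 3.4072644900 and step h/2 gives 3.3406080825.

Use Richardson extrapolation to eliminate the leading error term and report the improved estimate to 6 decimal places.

3.273952

Method order is 1; weight 2^1 = 2.
Numerator 2*A(h/2) − A(h) = 2*3.3406080825 − 3.4072644900 = 3.2739516750
(2*3.3406080825 − 3.4072644900)/(2 − 1) = 3.2739516750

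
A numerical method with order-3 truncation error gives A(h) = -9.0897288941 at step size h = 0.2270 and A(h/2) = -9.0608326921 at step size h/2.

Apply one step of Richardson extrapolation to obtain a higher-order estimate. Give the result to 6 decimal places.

-9.056705

r = 3: numerator weight 8, denominator 7.
2^3·A(h/2) = -72.4866615368; minus A(h) gives -63.3969326427.
Divide by 2^3 − 1 = 7.
(8·(-9.0608326921) − (-9.0897288941))/(8 − 1) = -9.0567046632
Shift from A(h/2): +0.0041280289.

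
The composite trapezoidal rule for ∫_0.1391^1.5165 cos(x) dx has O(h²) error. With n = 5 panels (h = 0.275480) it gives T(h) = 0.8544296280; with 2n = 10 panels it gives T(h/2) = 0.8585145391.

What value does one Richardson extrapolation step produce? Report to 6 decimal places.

0.859876

Method order is 2; weight 2^2 = 4.
Weighted: 3.4340581564 − 0.8544296280 = 2.5796285284
R = 2.5796285284/3 = 0.8598761761
Shift from A(h/2): +0.0013616370.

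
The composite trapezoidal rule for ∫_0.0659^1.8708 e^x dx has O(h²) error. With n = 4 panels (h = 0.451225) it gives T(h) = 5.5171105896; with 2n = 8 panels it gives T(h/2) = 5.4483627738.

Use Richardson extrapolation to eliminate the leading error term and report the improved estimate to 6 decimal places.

5.425447

The method has order 2: 2^2 = 4.
4*5.4483627738 = 21.7934510952; 21.7934510952 − 5.5171105896 = 16.2763405056
R = 16.2763405056/3 = 5.4254468352
Shift from A(h/2): −0.0229159386.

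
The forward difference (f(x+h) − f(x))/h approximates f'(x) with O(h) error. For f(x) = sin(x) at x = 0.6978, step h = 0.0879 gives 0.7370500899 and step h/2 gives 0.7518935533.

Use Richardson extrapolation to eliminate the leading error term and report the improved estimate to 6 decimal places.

0.766737

Order 1 gives 2^r = 2 and 2^r − 1 = 1.
2^1·A(h/2) = 1.5037871066; minus A(h) gives 0.7667370167.
0.7667370167 ÷ 1 = 0.7667370167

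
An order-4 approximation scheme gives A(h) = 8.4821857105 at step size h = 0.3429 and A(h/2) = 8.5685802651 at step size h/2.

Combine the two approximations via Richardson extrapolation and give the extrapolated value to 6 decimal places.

The method has order 4: 2^4 = 16.
Top: 16(8.5685802651) − (8.4821857105) = 128.6150985311
(16 × 8.5685802651 − 8.4821857105)/(16 − 1) = 8.5743399021

8.574340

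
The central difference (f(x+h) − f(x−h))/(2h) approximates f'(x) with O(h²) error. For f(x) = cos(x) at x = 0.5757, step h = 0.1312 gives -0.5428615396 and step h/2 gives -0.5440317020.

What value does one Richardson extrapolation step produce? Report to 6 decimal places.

-0.544422

Error is O(h^2); halving h shrinks it by 2^2 = 4.
2^2×A(h/2) = -2.1761268080; minus A(h) gives -1.6332652684.
Extrapolated: (-1.6332652684) / 3 = -0.5444217561
Shift from A(h/2): −0.0003900541.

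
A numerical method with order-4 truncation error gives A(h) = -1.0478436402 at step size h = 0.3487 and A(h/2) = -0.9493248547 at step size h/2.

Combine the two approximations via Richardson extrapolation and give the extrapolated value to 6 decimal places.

r = 4, so 2^r = 16.
16×(-0.9493248547) = -15.1891976752; subtract (-1.0478436402) → -14.1413540350
(16×(-0.9493248547) − (-1.0478436402))/(16 − 1) = -0.9427569357
Correction |R − A(h/2)| = 6.568e-03; gap |A(h/2) − A(h)| = 9.852e-02.

-0.942757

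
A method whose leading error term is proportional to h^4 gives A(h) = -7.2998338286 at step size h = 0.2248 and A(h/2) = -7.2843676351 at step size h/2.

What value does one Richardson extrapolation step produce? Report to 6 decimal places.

-7.283337

Error is O(h^4); halving h shrinks it by 2^4 = 16.
16·(-7.2843676351) = -116.5498821616; subtract (-7.2998338286) → -109.2500483330
Divide by 2^4 − 1 = 15.
Result: -7.2833365555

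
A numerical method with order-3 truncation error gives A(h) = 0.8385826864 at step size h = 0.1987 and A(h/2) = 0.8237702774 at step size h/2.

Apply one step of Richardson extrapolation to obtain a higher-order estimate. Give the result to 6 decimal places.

0.821654

Leading term ∝ h^3; use weight 8 = 2^3.
2^3 × A(h/2) = 6.5901622192; minus A(h) gives 5.7515795328.
Denominator 8 − 1 = 7.
So the Richardson estimate is 0.8216542190.
Shift from A(h/2): −0.0021160584.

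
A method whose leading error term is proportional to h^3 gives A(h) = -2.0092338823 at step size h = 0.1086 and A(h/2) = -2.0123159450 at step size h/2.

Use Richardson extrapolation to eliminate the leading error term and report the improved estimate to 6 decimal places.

-2.012756

r = 3, so 2^r = 8.
2^3*A(h/2) = -16.0985275600; minus A(h) gives -14.0892936777.
R = (-14.0892936777)/7 = -2.0127562397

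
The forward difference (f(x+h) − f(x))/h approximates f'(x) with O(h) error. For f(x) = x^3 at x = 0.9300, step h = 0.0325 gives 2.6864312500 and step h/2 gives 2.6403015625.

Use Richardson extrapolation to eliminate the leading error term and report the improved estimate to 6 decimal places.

Leading term ∝ h^1; use weight 2 = 2^1.
2*2.6403015625 = 5.2806031250; subtract 2.6864312500 → 2.5941718750
Denominator 2 − 1 = 1.
So the Richardson estimate is 2.5941718750.
Shift from A(h/2): −0.0461296875.

2.594172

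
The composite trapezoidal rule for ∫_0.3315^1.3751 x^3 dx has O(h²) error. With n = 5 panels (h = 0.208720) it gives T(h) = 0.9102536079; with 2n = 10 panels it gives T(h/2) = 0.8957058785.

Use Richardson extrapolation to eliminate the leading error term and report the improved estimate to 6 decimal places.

The method has order 2: 2^2 = 4.
4*0.8957058785 − 0.9102536079 = 2.6725699061
Divide by 2^2 − 1 = 3.
(4*0.8957058785 − 0.9102536079)/(4 − 1) = 0.8908566354
Gap between inputs: 1.455e-02; correction applied: −0.0048492431.

0.890857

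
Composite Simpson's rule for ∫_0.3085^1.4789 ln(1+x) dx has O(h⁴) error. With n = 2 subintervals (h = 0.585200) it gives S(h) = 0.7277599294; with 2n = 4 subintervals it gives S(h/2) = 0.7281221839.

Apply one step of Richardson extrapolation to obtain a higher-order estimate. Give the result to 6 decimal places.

0.728146

With r = 4 the leading error scales as h^4, so the weight is 2^4 = 16.
16·0.7281221839 = 11.6499549424; 11.6499549424 − 0.7277599294 = 10.9221950130
Extrapolated: 10.9221950130 / 15 = 0.7281463342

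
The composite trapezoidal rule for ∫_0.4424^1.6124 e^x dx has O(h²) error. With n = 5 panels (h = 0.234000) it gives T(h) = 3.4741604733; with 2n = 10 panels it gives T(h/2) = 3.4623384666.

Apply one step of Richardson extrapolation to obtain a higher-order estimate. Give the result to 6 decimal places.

r = 2: numerator weight 4, denominator 3.
Top: 4(3.4623384666) − (3.4741604733) = 10.3751933931
Denominator 4 − 1 = 3.
Result: 3.4583977977

3.458398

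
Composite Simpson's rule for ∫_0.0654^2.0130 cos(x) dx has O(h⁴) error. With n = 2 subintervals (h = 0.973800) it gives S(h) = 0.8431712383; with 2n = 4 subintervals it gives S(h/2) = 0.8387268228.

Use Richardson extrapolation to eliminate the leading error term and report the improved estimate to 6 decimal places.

0.838431

Error is O(h^4); halving h shrinks it by 2^4 = 16.
A(h/2) − A(h) = 0.8387268228 − 0.8431712383 = -0.0044444155
Correction (A(h/2) − A(h))/(16 − 1) = (-0.0044444155)/15 = -0.0002962944
R = A(h/2) + (A(h/2) − A(h))/15 = 0.8387268228 − 0.0002962944 = 0.8384305284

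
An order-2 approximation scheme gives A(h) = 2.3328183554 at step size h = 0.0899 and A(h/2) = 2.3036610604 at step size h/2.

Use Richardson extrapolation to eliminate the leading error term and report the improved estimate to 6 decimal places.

2.293942

The method has order 2: 2^2 = 4.
Numerator 4·A(h/2) − A(h) = 4·2.3036610604 − 2.3328183554 = 6.8818258862
Extrapolated: 6.8818258862 / 3 = 2.2939419621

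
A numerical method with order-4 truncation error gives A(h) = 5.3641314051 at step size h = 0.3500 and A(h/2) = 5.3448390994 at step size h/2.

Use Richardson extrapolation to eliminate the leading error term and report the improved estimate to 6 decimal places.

5.343553

Order 4 gives 2^r = 16 and 2^r − 1 = 15.
Difference of the inputs: 5.3448390994 − 5.3641314051 = -0.0192923057
Correction (A(h/2) − A(h))/(16 − 1) = (-0.0192923057)/15 = -0.0012861537
R = A(h/2) + (A(h/2) − A(h))/15 = 5.3448390994 − 0.0012861537 = 5.3435529457
Shift from A(h/2): −0.0012861537.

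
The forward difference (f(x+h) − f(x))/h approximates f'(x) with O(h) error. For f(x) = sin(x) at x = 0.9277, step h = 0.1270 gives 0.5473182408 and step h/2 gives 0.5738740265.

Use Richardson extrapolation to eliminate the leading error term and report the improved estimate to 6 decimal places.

Leading term ∝ h^1; use weight 2 = 2^1.
Top: 2(0.5738740265) − (0.5473182408) = 0.6004298122
Divide by 2^1 − 1 = 1.
Extrapolated: 0.6004298122 / 1 = 0.6004298122

0.600430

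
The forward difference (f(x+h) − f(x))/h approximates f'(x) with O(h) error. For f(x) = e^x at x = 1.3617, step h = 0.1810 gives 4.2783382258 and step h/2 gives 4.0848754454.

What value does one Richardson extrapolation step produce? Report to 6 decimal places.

Leading term ∝ h^1; use weight 2 = 2^1.
Numerator 2 × A(h/2) − A(h) = 2 × 4.0848754454 − 4.2783382258 = 3.8914126650
Denominator 2 − 1 = 1.
(2 × 4.0848754454 − 4.2783382258)/(2 − 1) = 3.8914126650

3.891413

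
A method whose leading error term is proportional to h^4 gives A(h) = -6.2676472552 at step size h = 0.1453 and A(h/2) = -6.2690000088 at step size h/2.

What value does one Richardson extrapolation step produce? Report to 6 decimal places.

-6.269090

The method has order 4: 2^4 = 16.
Numerator 16*A(h/2) − A(h) = 16*(-6.2690000088) − (-6.2676472552) = -94.0363528856
Denominator 16 − 1 = 15.
Result: -6.2690901924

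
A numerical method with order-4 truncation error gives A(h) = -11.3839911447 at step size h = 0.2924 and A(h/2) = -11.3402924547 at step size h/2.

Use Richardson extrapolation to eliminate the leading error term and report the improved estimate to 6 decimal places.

-11.337379

Method order is 4; weight 2^4 = 16.
16 × (-11.3402924547) = -181.4446792752; subtract (-11.3839911447) → -170.0606881305
Divide by 2^4 − 1 = 15.
Result: -11.3373792087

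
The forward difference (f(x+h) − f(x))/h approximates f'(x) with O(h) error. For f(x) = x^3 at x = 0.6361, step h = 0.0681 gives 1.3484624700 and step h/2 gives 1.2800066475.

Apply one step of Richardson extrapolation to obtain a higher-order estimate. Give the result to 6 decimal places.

Method order is 1; weight 2^1 = 2.
Difference of the inputs: 1.2800066475 − 1.3484624700 = -0.0684558225
Correction (A(h/2) − A(h))/(2 − 1) = (-0.0684558225)/1 = -0.0684558225
R = 1.2800066475 − 0.0684558225 = 1.2115508250
Shift from A(h/2): −0.0684558225.

1.211551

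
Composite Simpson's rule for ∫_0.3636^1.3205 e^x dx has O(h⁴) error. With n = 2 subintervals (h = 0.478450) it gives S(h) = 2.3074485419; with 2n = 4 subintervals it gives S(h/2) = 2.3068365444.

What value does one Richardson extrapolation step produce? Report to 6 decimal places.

2.306796

The method has order 4: 2^4 = 16.
2^4 × A(h/2) = 36.9093847104; minus A(h) gives 34.6019361685.
Denominator 16 − 1 = 15.
Result: 2.3067957446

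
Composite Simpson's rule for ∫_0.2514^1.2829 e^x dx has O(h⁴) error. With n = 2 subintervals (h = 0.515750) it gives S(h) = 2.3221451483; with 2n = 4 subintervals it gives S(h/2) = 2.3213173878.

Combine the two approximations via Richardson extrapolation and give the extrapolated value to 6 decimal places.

2.321262

With r = 4 the leading error scales as h^4, so the weight is 2^4 = 16.
16*2.3213173878 = 37.1410782048; subtract 2.3221451483 → 34.8189330565
R = 34.8189330565/15 = 2.3212622038
Shift from A(h/2): −0.0000551840.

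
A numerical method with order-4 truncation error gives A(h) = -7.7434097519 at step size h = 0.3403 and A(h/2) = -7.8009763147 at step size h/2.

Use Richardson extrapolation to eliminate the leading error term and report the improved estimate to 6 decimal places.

-7.804814

r = 4: numerator weight 16, denominator 15.
Numerator 16*A(h/2) − A(h) = 16*(-7.8009763147) − (-7.7434097519) = -117.0722112833
Divide by 2^4 − 1 = 15.
So the Richardson estimate is -7.8048140856.
Gap between inputs: 5.757e-02; correction applied: −0.0038377709.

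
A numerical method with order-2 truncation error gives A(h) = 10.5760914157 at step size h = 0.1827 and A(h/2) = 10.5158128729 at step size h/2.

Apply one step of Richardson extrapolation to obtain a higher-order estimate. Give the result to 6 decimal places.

10.495720

With r = 2 the leading error scales as h^2, so the weight is 2^2 = 4.
Weighted: 42.0632514916 − 10.5760914157 = 31.4871600759
Denominator 4 − 1 = 3.
Extrapolated: 31.4871600759 / 3 = 10.4957200253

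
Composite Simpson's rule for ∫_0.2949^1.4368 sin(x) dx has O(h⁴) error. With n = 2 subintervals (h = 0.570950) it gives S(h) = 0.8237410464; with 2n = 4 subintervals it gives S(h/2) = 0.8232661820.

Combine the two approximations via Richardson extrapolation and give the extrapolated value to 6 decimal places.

Method order is 4; weight 2^4 = 16.
Numerator 16·A(h/2) − A(h) = 16·0.8232661820 − 0.8237410464 = 12.3485178656
Divide by 2^4 − 1 = 15.
Extrapolated: 12.3485178656 / 15 = 0.8232345244

0.823235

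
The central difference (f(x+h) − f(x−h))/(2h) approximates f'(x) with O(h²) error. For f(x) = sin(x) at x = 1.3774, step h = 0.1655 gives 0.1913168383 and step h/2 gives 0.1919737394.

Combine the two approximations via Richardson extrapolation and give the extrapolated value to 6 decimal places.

0.192193

r = 2, so 2^r = 4.
Top: 4(0.1919737394) − (0.1913168383) = 0.5765781193
(4×0.1919737394 − 0.1913168383)/(4 − 1) = 0.1921927064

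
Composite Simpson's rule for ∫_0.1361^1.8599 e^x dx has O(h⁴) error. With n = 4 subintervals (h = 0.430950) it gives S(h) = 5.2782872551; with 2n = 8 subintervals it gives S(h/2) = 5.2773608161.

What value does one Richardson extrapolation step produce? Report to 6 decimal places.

Method order is 4; weight 2^4 = 16.
16·5.2773608161 = 84.4377730576; subtract 5.2782872551 → 79.1594858025
Divide by 2^4 − 1 = 15.
(16·5.2773608161 − 5.2782872551)/(16 − 1) = 5.2772990535
Correction |R − A(h/2)| = 6.176e-05; gap |A(h/2) − A(h)| = 9.264e-04.

5.277299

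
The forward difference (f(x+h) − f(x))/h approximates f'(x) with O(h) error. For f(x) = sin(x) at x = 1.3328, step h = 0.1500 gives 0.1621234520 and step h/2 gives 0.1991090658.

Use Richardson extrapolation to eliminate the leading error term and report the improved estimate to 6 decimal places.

0.236095

Method order is 1; weight 2^1 = 2.
2^1*A(h/2) = 0.3982181316; minus A(h) gives 0.2360946796.
R = 0.2360946796/1 = 0.2360946796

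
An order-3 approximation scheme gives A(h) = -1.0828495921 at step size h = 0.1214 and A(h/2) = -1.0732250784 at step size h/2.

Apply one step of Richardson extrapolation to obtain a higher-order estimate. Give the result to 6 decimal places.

With r = 3 the leading error scales as h^3, so the weight is 2^3 = 8.
2^3×A(h/2) = -8.5858006272; minus A(h) gives -7.5029510351.
Denominator 8 − 1 = 7.
Extrapolated: (-7.5029510351) / 7 = -1.0718501479
Gap between inputs: 9.625e-03; correction applied: +0.0013749305.

-1.071850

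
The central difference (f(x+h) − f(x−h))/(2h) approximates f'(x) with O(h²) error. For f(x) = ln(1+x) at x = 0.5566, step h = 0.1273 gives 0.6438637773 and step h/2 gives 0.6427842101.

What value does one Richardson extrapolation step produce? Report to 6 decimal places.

Method order is 2; weight 2^2 = 4.
4*0.6427842101 = 2.5711368404; 2.5711368404 − 0.6438637773 = 1.9272730631
(4*0.6427842101 − 0.6438637773)/(4 − 1) = 0.6424243544

0.642424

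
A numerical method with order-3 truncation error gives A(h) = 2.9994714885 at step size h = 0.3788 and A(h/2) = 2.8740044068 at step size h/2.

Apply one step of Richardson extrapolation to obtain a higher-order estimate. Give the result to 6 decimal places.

Error is O(h^3); halving h shrinks it by 2^3 = 8.
Weighted: 22.9920352544 − 2.9994714885 = 19.9925637659
Divide by 2^3 − 1 = 7.
So the Richardson estimate is 2.8560805380.

2.856081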